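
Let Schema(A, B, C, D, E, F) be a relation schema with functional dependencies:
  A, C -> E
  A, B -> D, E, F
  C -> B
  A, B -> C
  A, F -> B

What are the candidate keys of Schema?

No FD produces {A}, so it must be in every candidate key.
{A, B}⁺ = {A, B, C, D, E, F}, which is every attribute, so {A, B} is a candidate key.
{A, C}⁺ = {A, B, C, D, E, F}, which is every attribute, so {A, C} is a candidate key.
{A, F}⁺ = {A, B, C, D, E, F}, which is every attribute, so {A, F} is a candidate key.
Any other superkey properly contains one of these, so there are no further candidate keys.

{A, B}, {A, C}, {A, F}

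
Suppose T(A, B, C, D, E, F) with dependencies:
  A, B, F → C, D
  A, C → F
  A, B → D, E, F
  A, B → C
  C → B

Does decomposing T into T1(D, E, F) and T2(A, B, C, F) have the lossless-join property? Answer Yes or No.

No

Common attributes: {F}; their closure is {F}.
The closure covers neither T1 nor T2 entirely; the join is not lossless.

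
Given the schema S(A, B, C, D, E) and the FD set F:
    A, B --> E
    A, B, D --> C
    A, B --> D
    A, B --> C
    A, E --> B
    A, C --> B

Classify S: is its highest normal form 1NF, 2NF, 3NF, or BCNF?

Candidate keys: {A, B}, {A, C}, {A, E}. Prime attributes: {A, B, C, E}.
Each dependency's left side is a superkey — BCNF holds.

BCNF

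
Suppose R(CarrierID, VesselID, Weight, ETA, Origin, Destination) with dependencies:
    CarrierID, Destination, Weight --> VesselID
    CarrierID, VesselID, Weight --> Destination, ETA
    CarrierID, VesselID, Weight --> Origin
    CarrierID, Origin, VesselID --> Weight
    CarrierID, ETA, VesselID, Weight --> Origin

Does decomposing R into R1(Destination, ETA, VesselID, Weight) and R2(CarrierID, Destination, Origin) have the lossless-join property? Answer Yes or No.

The shared attributes are {Destination} and {Destination}⁺ = {Destination}.
R1 ⊄ {Destination} and R2 ⊄ {Destination}, so the split is lossy.

No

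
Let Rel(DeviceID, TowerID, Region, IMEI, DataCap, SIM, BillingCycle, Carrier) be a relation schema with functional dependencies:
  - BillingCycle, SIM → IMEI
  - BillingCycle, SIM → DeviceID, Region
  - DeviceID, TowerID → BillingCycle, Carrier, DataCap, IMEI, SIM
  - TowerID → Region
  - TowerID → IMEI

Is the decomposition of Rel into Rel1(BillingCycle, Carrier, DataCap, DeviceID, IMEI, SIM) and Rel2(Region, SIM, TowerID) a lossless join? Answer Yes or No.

The shared attributes are {SIM} and {SIM}⁺ = {SIM}.
Neither Rel1 nor Rel2 is contained in that closure, so the decomposition is lossy.

No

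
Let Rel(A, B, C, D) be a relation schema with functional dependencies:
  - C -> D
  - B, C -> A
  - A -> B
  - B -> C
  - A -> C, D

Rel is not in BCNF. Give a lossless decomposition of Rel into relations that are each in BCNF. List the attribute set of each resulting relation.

Candidate keys of the original relation: {A}, {B}.
Within {A, B, C, D}: {C}⁺ ∩ {A, B, C, D} = {C, D}, not the whole set, so C -> D violates BCNF; decompose into {C, D} and {A, B, C}.
{C, D} has no BCNF violation.
{A, B, C} has no BCNF violation.

{A, B, C}; {C, D}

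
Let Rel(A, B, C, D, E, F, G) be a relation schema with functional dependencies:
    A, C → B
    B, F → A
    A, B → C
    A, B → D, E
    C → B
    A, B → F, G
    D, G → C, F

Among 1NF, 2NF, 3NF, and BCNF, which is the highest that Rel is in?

3NF

Candidate keys: {A, B}, {A, C}, {B, F}, {C, F}, {D, G}. Prime attributes: {A, B, C, D, F, G}.
C → B: {C}⁺ = {B, C}, which is not all of the attributes, so the left side is not a superkey — BCNF is violated.
Its right-hand attributes {B} are all prime, as are those of every other non-superkey FD — the relation is in 3NF.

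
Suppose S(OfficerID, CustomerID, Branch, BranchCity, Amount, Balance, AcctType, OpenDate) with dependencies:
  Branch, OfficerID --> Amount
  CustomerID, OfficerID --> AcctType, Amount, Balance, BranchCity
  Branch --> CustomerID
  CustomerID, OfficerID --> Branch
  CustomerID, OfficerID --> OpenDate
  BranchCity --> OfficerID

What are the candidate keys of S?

{Branch, BranchCity}, {Branch, OfficerID}, {BranchCity, CustomerID}, {CustomerID, OfficerID}

{Branch, BranchCity}⁺ = {AcctType, Amount, Balance, Branch, BranchCity, CustomerID, OfficerID, OpenDate}, which is every attribute, so {Branch, BranchCity} is a candidate key.
{Branch, OfficerID}⁺ = {AcctType, Amount, Balance, Branch, BranchCity, CustomerID, OfficerID, OpenDate}, which is every attribute, so {Branch, OfficerID} is a candidate key.
{BranchCity, CustomerID}⁺ = {AcctType, Amount, Balance, Branch, BranchCity, CustomerID, OfficerID, OpenDate}, which is every attribute, so {BranchCity, CustomerID} is a candidate key.
{CustomerID, OfficerID}⁺ = {AcctType, Amount, Balance, Branch, BranchCity, CustomerID, OfficerID, OpenDate}, which is every attribute, so {CustomerID, OfficerID} is a candidate key.
These are minimal and exhaustive — every other superkey contains one of them.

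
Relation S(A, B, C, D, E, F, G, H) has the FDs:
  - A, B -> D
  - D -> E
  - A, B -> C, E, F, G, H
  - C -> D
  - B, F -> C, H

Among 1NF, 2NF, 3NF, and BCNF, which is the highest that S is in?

2NF

Candidate key: {A, B}. Prime attributes: {A, B}.
D -> E breaks BCNF: {D}⁺ = {D, E}, so {D} is not a superkey.
Because {E} is non-prime and the left side of D -> E is not a superkey, the relation is not in 3NF.
No non-prime attribute depends on a proper subset of any candidate key, so 2NF holds.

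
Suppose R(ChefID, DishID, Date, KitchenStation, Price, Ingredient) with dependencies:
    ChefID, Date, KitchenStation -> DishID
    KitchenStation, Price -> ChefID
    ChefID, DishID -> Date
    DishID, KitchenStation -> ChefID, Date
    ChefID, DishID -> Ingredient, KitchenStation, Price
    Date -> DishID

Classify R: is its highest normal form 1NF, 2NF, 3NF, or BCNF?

Candidate keys: {ChefID, Date}, {ChefID, DishID}, {Date, KitchenStation}, {DishID, KitchenStation}. Prime attributes: {ChefID, Date, DishID, KitchenStation}.
KitchenStation, Price -> ChefID: {KitchenStation, Price}⁺ = {ChefID, KitchenStation, Price}, which is not all of the attributes, so the left side is not a superkey — BCNF is violated.
Since {ChefID} ⊆ prime attributes and every other non-superkey FD also has a prime right side, the schema is in 3NF.

3NF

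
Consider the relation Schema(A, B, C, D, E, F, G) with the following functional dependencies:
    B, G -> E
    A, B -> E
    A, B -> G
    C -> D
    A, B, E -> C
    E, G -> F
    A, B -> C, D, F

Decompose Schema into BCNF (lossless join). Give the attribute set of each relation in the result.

Candidate key of the original relation: {A, B}.
Within {A, B, C, D, E, F, G}: {B, G}⁺ ∩ {A, B, C, D, E, F, G} = {B, E, F, G}, not the whole set, so B, G -> E, F violates BCNF; decompose into {B, E, F, G} and {A, B, C, D, G}.
Within {B, E, F, G}: {E, G}⁺ ∩ {B, E, F, G} = {E, F, G}, not the whole set, so E, G -> F violates BCNF; decompose into {E, F, G} and {B, E, G}.
{E, F, G} has no BCNF violation.
{B, E, G} has no BCNF violation.
Within {A, B, C, D, G}: {C}⁺ ∩ {A, B, C, D, G} = {C, D}, not the whole set, so C -> D violates BCNF; decompose into {C, D} and {A, B, C, G}.
{C, D} has no BCNF violation.
{A, B, C, G} has no BCNF violation.

{A, B, C, G}; {B, E, G}; {C, D}; {E, F, G}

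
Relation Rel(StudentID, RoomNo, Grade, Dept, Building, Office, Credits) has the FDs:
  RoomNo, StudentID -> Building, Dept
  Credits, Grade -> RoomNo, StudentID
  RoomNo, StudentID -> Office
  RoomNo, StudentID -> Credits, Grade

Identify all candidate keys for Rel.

{Credits, Grade} is a candidate key since {Credits, Grade}⁺ = {Building, Credits, Dept, Grade, Office, RoomNo, StudentID} covers every attribute.
{RoomNo, StudentID} is a candidate key since {RoomNo, StudentID}⁺ = {Building, Credits, Dept, Grade, Office, RoomNo, StudentID} covers every attribute.
Any other superkey properly contains one of these, so there are no further candidate keys.

{Credits, Grade}, {RoomNo, StudentID}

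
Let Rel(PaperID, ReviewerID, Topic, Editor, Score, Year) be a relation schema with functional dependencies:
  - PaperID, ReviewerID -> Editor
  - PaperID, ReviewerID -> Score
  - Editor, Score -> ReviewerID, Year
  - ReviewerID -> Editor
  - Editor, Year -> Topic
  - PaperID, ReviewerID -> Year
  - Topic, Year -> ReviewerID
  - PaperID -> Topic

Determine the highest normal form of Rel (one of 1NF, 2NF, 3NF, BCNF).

1NF

Candidate keys: {Editor, PaperID, Score}, {PaperID, ReviewerID}, {PaperID, Year}. Prime attributes: {Editor, PaperID, ReviewerID, Score, Year}.
For Editor, Score -> ReviewerID, Year we have {Editor, Score}⁺ = {Editor, ReviewerID, Score, Topic, Year}; {Editor, Score} is not a superkey, so BCNF fails.
Because {Topic} is non-prime and the left side of Editor, Year -> Topic is not a superkey, the relation is not in 3NF.
The proper key subset {PaperID} of {PaperID, ReviewerID} determines non-prime {Topic}, so the relation is not even in 2NF.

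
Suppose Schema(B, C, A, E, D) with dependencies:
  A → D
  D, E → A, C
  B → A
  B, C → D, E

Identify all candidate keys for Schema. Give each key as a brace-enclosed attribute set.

{B, C}, {B, E}

{B} never appears on the right of any FD, so every key must include it.
Closure of {B, C} is {A, B, C, D, E}, the whole schema; {B, C} is a candidate key.
Closure of {B, E} is {A, B, C, D, E}, the whole schema; {B, E} is a candidate key.
Any other superkey properly contains one of these, so there are no further candidate keys.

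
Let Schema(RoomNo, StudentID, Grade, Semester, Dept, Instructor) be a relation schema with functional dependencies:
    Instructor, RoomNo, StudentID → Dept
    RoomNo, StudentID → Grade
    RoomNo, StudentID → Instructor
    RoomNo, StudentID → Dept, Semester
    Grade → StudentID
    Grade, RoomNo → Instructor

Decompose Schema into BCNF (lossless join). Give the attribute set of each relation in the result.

Candidate keys of the original relation: {Grade, RoomNo}, {RoomNo, StudentID}.
{Dept, Grade, Instructor, RoomNo, Semester, StudentID}: {Grade} determines {Grade, StudentID} here but is not a superkey — split on Grade → StudentID, giving {Grade, StudentID} and {Dept, Grade, Instructor, RoomNo, Semester}.
{Grade, StudentID} has no BCNF violation.
{Dept, Grade, Instructor, RoomNo, Semester} has no BCNF violation.

{Dept, Grade, Instructor, RoomNo, Semester}; {Grade, StudentID}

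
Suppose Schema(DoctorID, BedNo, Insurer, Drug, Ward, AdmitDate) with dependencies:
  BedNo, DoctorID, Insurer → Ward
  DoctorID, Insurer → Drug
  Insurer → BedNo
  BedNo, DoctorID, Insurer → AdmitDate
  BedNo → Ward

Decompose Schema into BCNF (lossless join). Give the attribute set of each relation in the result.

{AdmitDate, DoctorID, Drug, Insurer}; {BedNo, Insurer}; {BedNo, Ward}

Candidate key of the original relation: {DoctorID, Insurer}.
Within {AdmitDate, BedNo, DoctorID, Drug, Insurer, Ward}: {Insurer}⁺ ∩ {AdmitDate, BedNo, DoctorID, Drug, Insurer, Ward} = {BedNo, Insurer, Ward}, not the whole set, so Insurer → BedNo, Ward violates BCNF; decompose into {BedNo, Insurer, Ward} and {AdmitDate, DoctorID, Drug, Insurer}.
Within {BedNo, Insurer, Ward}: {BedNo}⁺ ∩ {BedNo, Insurer, Ward} = {BedNo, Ward}, not the whole set, so BedNo → Ward violates BCNF; decompose into {BedNo, Ward} and {BedNo, Insurer}.
{BedNo, Ward} is in BCNF.
{BedNo, Insurer} is in BCNF.
{AdmitDate, DoctorID, Drug, Insurer} is in BCNF.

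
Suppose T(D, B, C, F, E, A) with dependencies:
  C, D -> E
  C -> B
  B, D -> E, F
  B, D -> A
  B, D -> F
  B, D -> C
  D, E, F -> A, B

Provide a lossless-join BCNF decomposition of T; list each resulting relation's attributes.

{A, C, D, E, F}; {B, C}

Candidate keys of the original relation: {B, D}, {C, D}, {D, E, F}.
{A, B, C, D, E, F}: {C} determines {B, C} here but is not a superkey — split on C -> B, giving {B, C} and {A, C, D, E, F}.
{B, C} is in BCNF.
{A, C, D, E, F} is in BCNF.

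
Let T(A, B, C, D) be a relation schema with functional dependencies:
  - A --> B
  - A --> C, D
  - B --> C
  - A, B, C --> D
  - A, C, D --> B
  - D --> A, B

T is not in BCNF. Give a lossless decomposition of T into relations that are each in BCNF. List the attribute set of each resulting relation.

Candidate keys of the original relation: {A}, {D}.
{A, B, C, D}: {B} determines {B, C} here but is not a superkey — split on B --> C, giving {B, C} and {A, B, D}.
{B, C} is in BCNF.
{A, B, D} is in BCNF.

{A, B, D}; {B, C}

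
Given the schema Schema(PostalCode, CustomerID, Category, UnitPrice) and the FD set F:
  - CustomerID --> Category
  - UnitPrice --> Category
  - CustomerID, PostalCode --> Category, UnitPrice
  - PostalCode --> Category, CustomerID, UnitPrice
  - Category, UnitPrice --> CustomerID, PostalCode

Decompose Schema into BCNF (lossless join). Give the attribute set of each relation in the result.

{Category, CustomerID}; {CustomerID, PostalCode, UnitPrice}

Candidate keys of the original relation: {PostalCode}, {UnitPrice}.
In {Category, CustomerID, PostalCode, UnitPrice}, {CustomerID} is not a superkey ({CustomerID}⁺ restricted to this set is {Category, CustomerID}), so split on CustomerID --> Category into {Category, CustomerID} and {CustomerID, PostalCode, UnitPrice}.
{Category, CustomerID} has no BCNF violation.
{CustomerID, PostalCode, UnitPrice} has no BCNF violation.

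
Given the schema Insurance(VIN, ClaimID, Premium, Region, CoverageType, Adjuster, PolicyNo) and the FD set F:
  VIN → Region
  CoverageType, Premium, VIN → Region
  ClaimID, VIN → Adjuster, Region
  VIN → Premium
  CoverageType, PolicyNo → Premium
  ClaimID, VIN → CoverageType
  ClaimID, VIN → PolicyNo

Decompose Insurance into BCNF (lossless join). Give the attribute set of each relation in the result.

Candidate key of the original relation: {ClaimID, VIN}.
Within {Adjuster, ClaimID, CoverageType, PolicyNo, Premium, Region, VIN}: {VIN}⁺ ∩ {Adjuster, ClaimID, CoverageType, PolicyNo, Premium, Region, VIN} = {Premium, Region, VIN}, not the whole set, so VIN → Premium, Region violates BCNF; decompose into {Premium, Region, VIN} and {Adjuster, ClaimID, CoverageType, PolicyNo, VIN}.
{Premium, Region, VIN}: every determinant is a superkey — BCNF.
{Adjuster, ClaimID, CoverageType, PolicyNo, VIN}: every determinant is a superkey — BCNF.

{Adjuster, ClaimID, CoverageType, PolicyNo, VIN}; {Premium, Region, VIN}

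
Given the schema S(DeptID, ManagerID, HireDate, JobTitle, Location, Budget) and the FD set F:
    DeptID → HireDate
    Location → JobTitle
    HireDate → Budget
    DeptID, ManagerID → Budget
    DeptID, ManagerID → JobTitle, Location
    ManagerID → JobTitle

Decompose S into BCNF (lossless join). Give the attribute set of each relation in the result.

{Budget, HireDate}; {DeptID, HireDate}; {DeptID, Location, ManagerID}; {JobTitle, Location}

Candidate key of the original relation: {DeptID, ManagerID}.
In {Budget, DeptID, HireDate, JobTitle, Location, ManagerID}, {DeptID} is not a superkey ({DeptID}⁺ restricted to this set is {Budget, DeptID, HireDate}), so split on DeptID → Budget, HireDate into {Budget, DeptID, HireDate} and {DeptID, JobTitle, Location, ManagerID}.
In {Budget, DeptID, HireDate}, {HireDate} is not a superkey ({HireDate}⁺ restricted to this set is {Budget, HireDate}), so split on HireDate → Budget into {Budget, HireDate} and {DeptID, HireDate}.
{Budget, HireDate} is in BCNF.
{DeptID, HireDate} is in BCNF.
In {DeptID, JobTitle, Location, ManagerID}, {Location} is not a superkey ({Location}⁺ restricted to this set is {JobTitle, Location}), so split on Location → JobTitle into {JobTitle, Location} and {DeptID, Location, ManagerID}.
{JobTitle, Location} is in BCNF.
{DeptID, Location, ManagerID} is in BCNF.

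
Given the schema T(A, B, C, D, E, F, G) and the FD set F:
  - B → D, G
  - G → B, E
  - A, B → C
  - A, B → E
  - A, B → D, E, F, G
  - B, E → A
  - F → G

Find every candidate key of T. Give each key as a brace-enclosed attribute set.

{B}, {F}, {G}

{B}⁺ = {A, B, C, D, E, F, G}, which is every attribute, so {B} is a candidate key.
{F}⁺ = {A, B, C, D, E, F, G}, which is every attribute, so {F} is a candidate key.
{G}⁺ = {A, B, C, D, E, F, G}, which is every attribute, so {G} is a candidate key.
These are minimal and exhaustive — every other superkey contains one of them.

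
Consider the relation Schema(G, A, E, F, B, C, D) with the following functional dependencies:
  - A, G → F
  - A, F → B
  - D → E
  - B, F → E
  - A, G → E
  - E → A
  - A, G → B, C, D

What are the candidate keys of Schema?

{A, G}, {B, F, G}, {D, G}, {E, G}

{G} never appears on the right of any FD, so every key must include it.
{A, G} is a candidate key since {A, G}⁺ = {A, B, C, D, E, F, G} covers every attribute.
{D, G} is a candidate key since {D, G}⁺ = {A, B, C, D, E, F, G} covers every attribute.
{E, G} is a candidate key since {E, G}⁺ = {A, B, C, D, E, F, G} covers every attribute.
{B, F, G} is a candidate key since {B, F, G}⁺ = {A, B, C, D, E, F, G} covers every attribute.
No proper subset of any of these is a key, and no other minimal superkey exists.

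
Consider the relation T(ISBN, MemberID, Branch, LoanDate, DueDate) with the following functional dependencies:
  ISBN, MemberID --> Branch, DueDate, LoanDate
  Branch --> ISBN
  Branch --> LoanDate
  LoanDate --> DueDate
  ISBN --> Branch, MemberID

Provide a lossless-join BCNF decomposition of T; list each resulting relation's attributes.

{Branch, ISBN, LoanDate, MemberID}; {DueDate, LoanDate}

Candidate keys of the original relation: {Branch}, {ISBN}.
In {Branch, DueDate, ISBN, LoanDate, MemberID}, {LoanDate} is not a superkey ({LoanDate}⁺ restricted to this set is {DueDate, LoanDate}), so split on LoanDate --> DueDate into {DueDate, LoanDate} and {Branch, ISBN, LoanDate, MemberID}.
{DueDate, LoanDate} has no BCNF violation.
{Branch, ISBN, LoanDate, MemberID} has no BCNF violation.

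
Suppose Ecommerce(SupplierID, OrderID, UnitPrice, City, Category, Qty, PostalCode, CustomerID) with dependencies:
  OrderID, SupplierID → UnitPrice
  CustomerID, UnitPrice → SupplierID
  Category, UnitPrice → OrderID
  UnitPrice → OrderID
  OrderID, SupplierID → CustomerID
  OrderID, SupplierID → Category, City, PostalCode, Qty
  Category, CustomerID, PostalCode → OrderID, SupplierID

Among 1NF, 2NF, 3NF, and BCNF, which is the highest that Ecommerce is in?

Candidate keys: {Category, CustomerID, PostalCode}, {CustomerID, UnitPrice}, {OrderID, SupplierID}, {SupplierID, UnitPrice}. Prime attributes: {Category, CustomerID, OrderID, PostalCode, SupplierID, UnitPrice}.
For Category, UnitPrice → OrderID we have {Category, UnitPrice}⁺ = {Category, OrderID, UnitPrice}; {Category, UnitPrice} is not a superkey, so BCNF fails.
But every attribute on its right side ({OrderID}) is prime, and the same holds for every other non-superkey FD, so 3NF still holds.

3NF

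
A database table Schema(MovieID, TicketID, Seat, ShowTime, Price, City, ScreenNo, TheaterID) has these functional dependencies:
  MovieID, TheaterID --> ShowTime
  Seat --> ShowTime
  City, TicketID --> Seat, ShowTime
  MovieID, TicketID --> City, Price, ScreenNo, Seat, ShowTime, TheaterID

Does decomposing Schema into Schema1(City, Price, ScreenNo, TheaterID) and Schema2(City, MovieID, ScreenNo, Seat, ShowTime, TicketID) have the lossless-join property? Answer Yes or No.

The shared attributes are {City, ScreenNo} and {City, ScreenNo}⁺ = {City, ScreenNo}.
Neither Schema1 nor Schema2 is contained in that closure, so the decomposition is lossy.

No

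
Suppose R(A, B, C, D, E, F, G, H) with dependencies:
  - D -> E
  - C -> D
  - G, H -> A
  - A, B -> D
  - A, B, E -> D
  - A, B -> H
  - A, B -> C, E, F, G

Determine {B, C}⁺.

Start with {B, C}.
C -> D applies; add {D} → now {B, C, D}.
D -> E applies; add {E} → now {B, C, D, E}.
No further FD applies.

{B, C, D, E}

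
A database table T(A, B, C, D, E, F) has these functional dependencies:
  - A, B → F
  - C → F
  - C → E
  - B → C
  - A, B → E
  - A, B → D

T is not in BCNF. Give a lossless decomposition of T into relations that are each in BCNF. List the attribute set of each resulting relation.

Candidate key of the original relation: {A, B}.
{A, B, C, D, E, F}: {C} determines {C, E, F} here but is not a superkey — split on C → E, F, giving {C, E, F} and {A, B, C, D}.
{C, E, F}: every determinant is a superkey — BCNF.
{A, B, C, D}: {B} determines {B, C} here but is not a superkey — split on B → C, giving {B, C} and {A, B, D}.
{B, C}: every determinant is a superkey — BCNF.
{A, B, D}: every determinant is a superkey — BCNF.

{A, B, D}; {B, C}; {C, E, F}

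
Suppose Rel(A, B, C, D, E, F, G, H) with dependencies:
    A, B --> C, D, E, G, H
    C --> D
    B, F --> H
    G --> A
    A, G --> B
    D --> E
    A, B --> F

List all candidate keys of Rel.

{A, B}, {G}

{G}⁺ = {A, B, C, D, E, F, G, H} — all of the relation — so {G} is a candidate key.
{A, B}⁺ = {A, B, C, D, E, F, G, H} — all of the relation — so {A, B} is a candidate key.
No proper subset of any of these is a key, and no other minimal superkey exists.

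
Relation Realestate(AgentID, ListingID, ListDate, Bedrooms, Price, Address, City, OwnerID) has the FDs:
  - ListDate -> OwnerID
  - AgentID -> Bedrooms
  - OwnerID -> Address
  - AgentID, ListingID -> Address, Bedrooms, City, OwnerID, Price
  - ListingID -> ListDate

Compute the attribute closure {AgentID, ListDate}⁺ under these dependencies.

Start with {AgentID, ListDate}.
ListDate -> OwnerID applies; add {OwnerID} → now {AgentID, ListDate, OwnerID}.
AgentID -> Bedrooms applies; add {Bedrooms} → now {AgentID, Bedrooms, ListDate, OwnerID}.
OwnerID -> Address applies; add {Address} → now {Address, AgentID, Bedrooms, ListDate, OwnerID}.
No further FD applies.

{Address, AgentID, Bedrooms, ListDate, OwnerID}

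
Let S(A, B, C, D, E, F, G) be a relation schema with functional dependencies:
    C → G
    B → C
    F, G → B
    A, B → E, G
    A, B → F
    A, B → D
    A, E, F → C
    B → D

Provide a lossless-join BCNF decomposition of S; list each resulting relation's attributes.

{A, B, E, F}; {B, C, D}; {C, G}

Candidate keys of the original relation: {A, B}, {A, C, F}, {A, E, F}, {A, F, G}.
In {A, B, C, D, E, F, G}, {C} is not a superkey ({C}⁺ restricted to this set is {C, G}), so split on C → G into {C, G} and {A, B, C, D, E, F}.
{C, G} has no BCNF violation.
In {A, B, C, D, E, F}, {B} is not a superkey ({B}⁺ restricted to this set is {B, C, D}), so split on B → C, D into {B, C, D} and {A, B, E, F}.
{B, C, D} has no BCNF violation.
{A, B, E, F} has no BCNF violation.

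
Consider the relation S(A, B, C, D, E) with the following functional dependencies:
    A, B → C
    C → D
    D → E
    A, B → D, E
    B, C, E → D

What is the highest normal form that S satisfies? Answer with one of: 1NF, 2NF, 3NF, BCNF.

2NF

Candidate key: {A, B}. Prime attributes: {A, B}.
For C → D we have {C}⁺ = {C, D, E}; {C} is not a superkey, so BCNF fails.
Because {D} is non-prime and the left side of C → D is not a superkey, the relation is not in 3NF.
No proper subset of a key has a non-prime attribute in its closure, so there is no partial dependency; 2NF holds.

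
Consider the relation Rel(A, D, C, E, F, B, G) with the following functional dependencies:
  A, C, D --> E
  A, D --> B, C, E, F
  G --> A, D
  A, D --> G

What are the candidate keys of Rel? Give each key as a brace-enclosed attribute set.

{A, D}, {G}

Closure of {G} is {A, B, C, D, E, F, G}, the whole schema; {G} is a candidate key.
Closure of {A, D} is {A, B, C, D, E, F, G}, the whole schema; {A, D} is a candidate key.
No proper subset of any of these is a key, and no other minimal superkey exists.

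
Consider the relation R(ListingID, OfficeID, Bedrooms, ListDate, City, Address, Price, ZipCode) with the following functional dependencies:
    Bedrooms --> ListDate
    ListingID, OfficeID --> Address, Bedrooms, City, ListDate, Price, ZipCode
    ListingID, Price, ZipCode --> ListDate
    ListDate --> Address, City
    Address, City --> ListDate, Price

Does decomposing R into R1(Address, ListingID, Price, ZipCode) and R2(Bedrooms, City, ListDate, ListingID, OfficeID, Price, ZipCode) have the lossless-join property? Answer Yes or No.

Yes

Common attributes: {ListingID, Price, ZipCode}; their closure is {Address, City, ListDate, ListingID, Price, ZipCode}.
R1 is contained in that closure, so R1 ∩ R2 --> R1 holds and the join is lossless.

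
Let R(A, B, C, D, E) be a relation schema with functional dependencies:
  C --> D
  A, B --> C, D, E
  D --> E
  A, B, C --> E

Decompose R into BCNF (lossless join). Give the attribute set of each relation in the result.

{A, B, C}; {C, D}; {D, E}

Candidate key of the original relation: {A, B}.
Within {A, B, C, D, E}: {C}⁺ ∩ {A, B, C, D, E} = {C, D, E}, not the whole set, so C --> D, E violates BCNF; decompose into {C, D, E} and {A, B, C}.
Within {C, D, E}: {D}⁺ ∩ {C, D, E} = {D, E}, not the whole set, so D --> E violates BCNF; decompose into {D, E} and {C, D}.
{D, E} is in BCNF.
{C, D} is in BCNF.
{A, B, C} is in BCNF.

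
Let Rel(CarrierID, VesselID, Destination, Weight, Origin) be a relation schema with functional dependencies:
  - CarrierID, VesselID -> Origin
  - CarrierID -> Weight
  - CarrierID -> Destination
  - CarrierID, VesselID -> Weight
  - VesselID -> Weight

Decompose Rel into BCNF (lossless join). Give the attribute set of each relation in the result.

{CarrierID, Destination, Weight}; {CarrierID, Origin, VesselID}

Candidate key of the original relation: {CarrierID, VesselID}.
{CarrierID, Destination, Origin, VesselID, Weight}: {CarrierID} determines {CarrierID, Destination, Weight} here but is not a superkey — split on CarrierID -> Destination, Weight, giving {CarrierID, Destination, Weight} and {CarrierID, Origin, VesselID}.
{CarrierID, Destination, Weight} has no BCNF violation.
{CarrierID, Origin, VesselID} has no BCNF violation.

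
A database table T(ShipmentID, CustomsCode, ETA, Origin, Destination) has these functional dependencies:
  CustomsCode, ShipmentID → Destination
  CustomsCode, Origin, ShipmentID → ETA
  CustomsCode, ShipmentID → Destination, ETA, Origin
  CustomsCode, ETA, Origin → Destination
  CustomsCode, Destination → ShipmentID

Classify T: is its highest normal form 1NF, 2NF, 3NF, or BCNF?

BCNF

Candidate keys: {CustomsCode, Destination}, {CustomsCode, ETA, Origin}, {CustomsCode, ShipmentID}. Prime attributes: {CustomsCode, Destination, ETA, Origin, ShipmentID}.
Each dependency's left side is a superkey — BCNF holds.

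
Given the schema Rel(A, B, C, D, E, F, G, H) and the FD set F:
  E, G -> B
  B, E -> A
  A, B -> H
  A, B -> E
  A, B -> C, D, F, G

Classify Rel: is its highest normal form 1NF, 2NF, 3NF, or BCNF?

BCNF

Candidate keys: {A, B}, {B, E}, {E, G}. Prime attributes: {A, B, E, G}.
Every FD has a superkey on the left, so the relation is in BCNF.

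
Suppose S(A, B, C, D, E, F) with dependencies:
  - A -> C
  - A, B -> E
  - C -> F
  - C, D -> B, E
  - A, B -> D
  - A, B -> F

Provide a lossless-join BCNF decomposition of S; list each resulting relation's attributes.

Candidate keys of the original relation: {A, B}, {A, D}.
In {A, B, C, D, E, F}, {A} is not a superkey ({A}⁺ restricted to this set is {A, C, F}), so split on A -> C, F into {A, C, F} and {A, B, D, E}.
In {A, C, F}, {C} is not a superkey ({C}⁺ restricted to this set is {C, F}), so split on C -> F into {C, F} and {A, C}.
{C, F}: every determinant is a superkey — BCNF.
{A, C}: every determinant is a superkey — BCNF.
{A, B, D, E}: every determinant is a superkey — BCNF.

{A, B, D, E}; {A, C}; {C, F}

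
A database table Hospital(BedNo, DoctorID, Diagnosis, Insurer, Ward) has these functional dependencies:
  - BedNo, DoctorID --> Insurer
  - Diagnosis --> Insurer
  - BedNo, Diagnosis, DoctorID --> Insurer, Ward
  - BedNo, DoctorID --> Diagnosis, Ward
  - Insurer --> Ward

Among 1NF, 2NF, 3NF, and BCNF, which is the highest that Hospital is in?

2NF

Candidate key: {BedNo, DoctorID}. Prime attributes: {BedNo, DoctorID}.
For Diagnosis --> Insurer we have {Diagnosis}⁺ = {Diagnosis, Insurer, Ward}; {Diagnosis} is not a superkey, so BCNF fails.
Because {Insurer} is non-prime and the left side of Diagnosis --> Insurer is not a superkey, the relation is not in 3NF.
No non-prime attribute depends on a proper subset of any candidate key, so 2NF holds.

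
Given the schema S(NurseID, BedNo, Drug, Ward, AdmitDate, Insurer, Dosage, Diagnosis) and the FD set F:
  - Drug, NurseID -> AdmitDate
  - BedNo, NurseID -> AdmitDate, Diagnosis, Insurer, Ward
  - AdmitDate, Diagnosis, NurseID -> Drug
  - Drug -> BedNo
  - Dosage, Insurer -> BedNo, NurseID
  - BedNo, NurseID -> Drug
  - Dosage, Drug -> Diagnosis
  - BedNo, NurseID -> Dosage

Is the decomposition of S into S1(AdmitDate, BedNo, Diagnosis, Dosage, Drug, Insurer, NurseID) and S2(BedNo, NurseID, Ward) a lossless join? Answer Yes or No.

Yes

The shared attributes are {BedNo, NurseID} and {BedNo, NurseID}⁺ = {AdmitDate, BedNo, Diagnosis, Dosage, Drug, Insurer, NurseID, Ward}.
This includes all of S1, so the common attributes are a superkey of S1 — the join is lossless.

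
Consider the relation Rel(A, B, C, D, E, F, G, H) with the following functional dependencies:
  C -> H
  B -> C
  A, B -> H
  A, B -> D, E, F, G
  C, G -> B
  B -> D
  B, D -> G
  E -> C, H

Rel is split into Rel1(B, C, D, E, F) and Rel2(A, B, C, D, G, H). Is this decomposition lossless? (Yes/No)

Rel1 ∩ Rel2 = {B, C, D}; its closure under F is {B, C, D, G, H}.
Rel1 ⊄ {B, C, D, G, H} and Rel2 ⊄ {B, C, D, G, H}, so the split is lossy.

No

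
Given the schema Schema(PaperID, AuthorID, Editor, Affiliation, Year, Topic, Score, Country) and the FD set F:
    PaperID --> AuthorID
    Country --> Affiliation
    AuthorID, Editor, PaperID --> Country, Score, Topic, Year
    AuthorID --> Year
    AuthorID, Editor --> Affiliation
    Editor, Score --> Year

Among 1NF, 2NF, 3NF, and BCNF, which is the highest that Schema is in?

1NF

Candidate key: {Editor, PaperID}. Prime attributes: {Editor, PaperID}.
PaperID --> AuthorID breaks BCNF: {PaperID}⁺ = {AuthorID, PaperID, Year}, so {PaperID} is not a superkey.
PaperID --> AuthorID determines the non-prime attribute {AuthorID} from a non-superkey — 3NF is violated.
Since {PaperID} ⊂ {Editor, PaperID} and {PaperID}⁺ ⊇ {AuthorID, Year} with {AuthorID, Year} non-prime, there is a partial dependency; 2NF fails.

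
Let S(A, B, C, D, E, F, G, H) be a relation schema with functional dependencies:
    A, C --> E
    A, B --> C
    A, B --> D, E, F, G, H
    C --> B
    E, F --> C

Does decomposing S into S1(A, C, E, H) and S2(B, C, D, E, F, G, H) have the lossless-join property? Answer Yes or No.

No

The shared attributes are {C, E, H} and {C, E, H}⁺ = {B, C, E, H}.
S1 ⊄ {B, C, E, H} and S2 ⊄ {B, C, E, H}, so the split is lossy.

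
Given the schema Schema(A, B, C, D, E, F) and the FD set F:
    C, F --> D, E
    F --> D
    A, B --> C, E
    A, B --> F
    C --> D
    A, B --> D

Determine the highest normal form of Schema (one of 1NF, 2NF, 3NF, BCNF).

2NF

Candidate key: {A, B}. Prime attributes: {A, B}.
C, F --> D, E: {C, F}⁺ = {C, D, E, F}, which is not all of the attributes, so the left side is not a superkey — BCNF is violated.
Because {D, E} are non-prime and the left side of C, F --> D, E is not a superkey, the relation is not in 3NF.
Checking every proper subset of each key, none determines a non-prime attribute — 2NF is satisfied.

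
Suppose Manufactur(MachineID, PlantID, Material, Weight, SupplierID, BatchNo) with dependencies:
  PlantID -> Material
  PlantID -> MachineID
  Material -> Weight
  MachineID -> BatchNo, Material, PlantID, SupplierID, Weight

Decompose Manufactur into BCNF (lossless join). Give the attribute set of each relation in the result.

Candidate keys of the original relation: {MachineID}, {PlantID}.
In {BatchNo, MachineID, Material, PlantID, SupplierID, Weight}, {Material} is not a superkey ({Material}⁺ restricted to this set is {Material, Weight}), so split on Material -> Weight into {Material, Weight} and {BatchNo, MachineID, Material, PlantID, SupplierID}.
{Material, Weight} has no BCNF violation.
{BatchNo, MachineID, Material, PlantID, SupplierID} has no BCNF violation.

{BatchNo, MachineID, Material, PlantID, SupplierID}; {Material, Weight}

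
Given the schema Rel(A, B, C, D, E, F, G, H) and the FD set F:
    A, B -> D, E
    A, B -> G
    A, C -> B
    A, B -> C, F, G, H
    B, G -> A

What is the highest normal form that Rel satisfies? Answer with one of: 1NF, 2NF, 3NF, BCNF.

Candidate keys: {A, B}, {A, C}, {B, G}. Prime attributes: {A, B, C, G}.
Every FD has a superkey on the left, so the relation is in BCNF.

BCNF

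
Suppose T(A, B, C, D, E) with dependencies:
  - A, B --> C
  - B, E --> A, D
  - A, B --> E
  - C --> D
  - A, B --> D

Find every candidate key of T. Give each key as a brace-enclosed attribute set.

No FD produces {B}, so it must be in every candidate key.
{A, B} is a candidate key since {A, B}⁺ = {A, B, C, D, E} covers every attribute.
{B, E} is a candidate key since {B, E}⁺ = {A, B, C, D, E} covers every attribute.
No proper subset of any of these is a key, and no other minimal superkey exists.

{A, B}, {B, E}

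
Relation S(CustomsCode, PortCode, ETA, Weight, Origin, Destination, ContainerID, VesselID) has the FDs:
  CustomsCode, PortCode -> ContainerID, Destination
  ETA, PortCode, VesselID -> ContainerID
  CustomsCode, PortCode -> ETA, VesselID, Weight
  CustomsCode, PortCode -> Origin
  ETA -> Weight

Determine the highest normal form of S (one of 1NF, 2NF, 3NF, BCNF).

2NF

Candidate key: {CustomsCode, PortCode}. Prime attributes: {CustomsCode, PortCode}.
ETA, PortCode, VesselID -> ContainerID: {ETA, PortCode, VesselID}⁺ = {ContainerID, ETA, PortCode, VesselID, Weight}, which is not all of the attributes, so the left side is not a superkey — BCNF is violated.
ETA, PortCode, VesselID -> ContainerID has non-prime {ContainerID} on the right and a non-superkey on the left, so 3NF fails.
Checking every proper subset of each key, none determines a non-prime attribute — 2NF is satisfied.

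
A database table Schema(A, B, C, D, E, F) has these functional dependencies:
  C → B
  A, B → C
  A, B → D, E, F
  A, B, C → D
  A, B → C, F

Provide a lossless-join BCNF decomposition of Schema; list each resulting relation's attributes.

Candidate keys of the original relation: {A, B}, {A, C}.
In {A, B, C, D, E, F}, {C} is not a superkey ({C}⁺ restricted to this set is {B, C}), so split on C → B into {B, C} and {A, C, D, E, F}.
{B, C} has no BCNF violation.
{A, C, D, E, F} has no BCNF violation.

{A, C, D, E, F}; {B, C}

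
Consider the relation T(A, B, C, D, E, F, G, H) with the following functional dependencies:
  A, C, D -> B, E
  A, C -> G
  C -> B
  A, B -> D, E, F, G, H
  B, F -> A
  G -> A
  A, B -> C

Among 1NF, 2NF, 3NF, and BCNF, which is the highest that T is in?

Candidate keys: {A, B}, {A, C}, {B, F}, {B, G}, {C, F}, {C, G}. Prime attributes: {A, B, C, F, G}.
C -> B breaks BCNF: {C}⁺ = {B, C}, so {C} is not a superkey.
But every attribute on its right side ({B}) is prime, and the same holds for every other non-superkey FD, so 3NF still holds.

3NF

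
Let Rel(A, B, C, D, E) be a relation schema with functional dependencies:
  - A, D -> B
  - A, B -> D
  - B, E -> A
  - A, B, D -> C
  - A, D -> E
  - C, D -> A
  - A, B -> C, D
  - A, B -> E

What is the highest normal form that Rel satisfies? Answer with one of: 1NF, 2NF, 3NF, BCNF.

Candidate keys: {A, B}, {A, D}, {B, E}, {C, D}. Prime attributes: {A, B, C, D, E}.
Every FD has a superkey on the left, so the relation is in BCNF.

BCNF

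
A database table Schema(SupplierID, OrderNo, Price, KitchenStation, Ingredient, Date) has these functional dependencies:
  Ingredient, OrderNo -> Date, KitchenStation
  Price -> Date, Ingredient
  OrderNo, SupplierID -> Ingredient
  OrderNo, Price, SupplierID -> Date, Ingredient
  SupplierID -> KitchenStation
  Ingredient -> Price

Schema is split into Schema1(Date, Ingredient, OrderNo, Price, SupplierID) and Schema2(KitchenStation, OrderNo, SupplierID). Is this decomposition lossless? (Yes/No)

Schema1 ∩ Schema2 = {OrderNo, SupplierID}; its closure under F is {Date, Ingredient, KitchenStation, OrderNo, Price, SupplierID}.
Since Schema1 ⊆ {Date, Ingredient, KitchenStation, OrderNo, Price, SupplierID}, the intersection is a superkey of Schema1; the decomposition is lossless.

Yes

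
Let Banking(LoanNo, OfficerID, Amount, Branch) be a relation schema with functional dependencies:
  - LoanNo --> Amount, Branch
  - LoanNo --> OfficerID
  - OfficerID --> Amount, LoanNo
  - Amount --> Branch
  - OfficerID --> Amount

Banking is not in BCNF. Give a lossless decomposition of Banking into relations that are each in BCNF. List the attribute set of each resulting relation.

{Amount, Branch}; {Amount, LoanNo, OfficerID}

Candidate keys of the original relation: {LoanNo}, {OfficerID}.
{Amount, Branch, LoanNo, OfficerID}: {Amount} determines {Amount, Branch} here but is not a superkey — split on Amount --> Branch, giving {Amount, Branch} and {Amount, LoanNo, OfficerID}.
{Amount, Branch} is in BCNF.
{Amount, LoanNo, OfficerID} is in BCNF.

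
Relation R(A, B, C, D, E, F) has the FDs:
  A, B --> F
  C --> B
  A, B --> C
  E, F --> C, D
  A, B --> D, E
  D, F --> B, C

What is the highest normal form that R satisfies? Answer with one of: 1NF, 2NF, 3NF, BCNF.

3NF

Candidate keys: {A, B}, {A, C}, {A, D, F}, {A, E, F}. Prime attributes: {A, B, C, D, E, F}.
C --> B breaks BCNF: {C}⁺ = {B, C}, so {C} is not a superkey.
But every attribute on its right side ({B}) is prime, and the same holds for every other non-superkey FD, so 3NF still holds.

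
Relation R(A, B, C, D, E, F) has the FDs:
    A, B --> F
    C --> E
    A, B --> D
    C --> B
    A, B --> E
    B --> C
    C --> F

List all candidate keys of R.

{A, B}, {A, C}

No FD produces {A}, so it must be in every candidate key.
{A, B} is a candidate key since {A, B}⁺ = {A, B, C, D, E, F} covers every attribute.
{A, C} is a candidate key since {A, C}⁺ = {A, B, C, D, E, F} covers every attribute.
These are minimal and exhaustive — every other superkey contains one of them.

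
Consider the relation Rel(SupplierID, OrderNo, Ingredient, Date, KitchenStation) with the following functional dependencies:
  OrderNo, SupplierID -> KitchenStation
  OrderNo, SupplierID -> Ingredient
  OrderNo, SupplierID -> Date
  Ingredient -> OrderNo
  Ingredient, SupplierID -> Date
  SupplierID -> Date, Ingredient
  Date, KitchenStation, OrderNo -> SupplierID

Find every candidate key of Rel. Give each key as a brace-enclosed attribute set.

{Date, Ingredient, KitchenStation}, {Date, KitchenStation, OrderNo}, {SupplierID}

{SupplierID}⁺ = {Date, Ingredient, KitchenStation, OrderNo, SupplierID} — all of the relation — so {SupplierID} is a candidate key.
{Date, Ingredient, KitchenStation}⁺ = {Date, Ingredient, KitchenStation, OrderNo, SupplierID} — all of the relation — so {Date, Ingredient, KitchenStation} is a candidate key.
{Date, KitchenStation, OrderNo}⁺ = {Date, Ingredient, KitchenStation, OrderNo, SupplierID} — all of the relation — so {Date, KitchenStation, OrderNo} is a candidate key.
No proper subset of any of these is a key, and no other minimal superkey exists.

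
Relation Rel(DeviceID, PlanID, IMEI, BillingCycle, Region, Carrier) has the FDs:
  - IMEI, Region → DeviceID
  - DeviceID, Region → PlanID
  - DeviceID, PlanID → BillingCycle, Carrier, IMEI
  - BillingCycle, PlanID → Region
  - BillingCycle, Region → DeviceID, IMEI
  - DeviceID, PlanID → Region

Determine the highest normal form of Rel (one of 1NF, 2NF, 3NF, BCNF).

Candidate keys: {BillingCycle, PlanID}, {BillingCycle, Region}, {DeviceID, PlanID}, {DeviceID, Region}, {IMEI, Region}. Prime attributes: {BillingCycle, DeviceID, IMEI, PlanID, Region}.
Every FD has a superkey on the left, so the relation is in BCNF.

BCNF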